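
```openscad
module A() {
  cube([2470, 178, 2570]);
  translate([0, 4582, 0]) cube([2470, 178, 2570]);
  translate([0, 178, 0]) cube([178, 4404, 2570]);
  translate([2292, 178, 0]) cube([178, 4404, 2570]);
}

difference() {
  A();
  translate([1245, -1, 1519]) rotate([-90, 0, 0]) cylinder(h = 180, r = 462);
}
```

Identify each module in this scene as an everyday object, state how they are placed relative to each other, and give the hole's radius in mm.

A is a house frame. The house frame has a circular hole through its front wall. The hole's radius is 462 mm.

The subtracted cylinder has r = 462 mm.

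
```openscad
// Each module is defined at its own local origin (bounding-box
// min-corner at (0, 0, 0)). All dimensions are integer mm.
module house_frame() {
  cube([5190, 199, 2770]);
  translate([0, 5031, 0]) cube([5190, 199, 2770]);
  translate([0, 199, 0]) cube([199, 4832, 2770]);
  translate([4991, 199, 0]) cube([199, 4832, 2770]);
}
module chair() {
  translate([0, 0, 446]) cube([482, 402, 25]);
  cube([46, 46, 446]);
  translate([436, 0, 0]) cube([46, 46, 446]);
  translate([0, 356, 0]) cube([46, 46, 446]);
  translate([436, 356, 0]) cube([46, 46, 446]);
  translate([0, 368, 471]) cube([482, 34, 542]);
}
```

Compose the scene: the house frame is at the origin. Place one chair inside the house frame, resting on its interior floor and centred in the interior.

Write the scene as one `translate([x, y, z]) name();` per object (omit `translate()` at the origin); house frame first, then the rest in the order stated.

house_frame();
translate([2354, 2414, 0]) chair();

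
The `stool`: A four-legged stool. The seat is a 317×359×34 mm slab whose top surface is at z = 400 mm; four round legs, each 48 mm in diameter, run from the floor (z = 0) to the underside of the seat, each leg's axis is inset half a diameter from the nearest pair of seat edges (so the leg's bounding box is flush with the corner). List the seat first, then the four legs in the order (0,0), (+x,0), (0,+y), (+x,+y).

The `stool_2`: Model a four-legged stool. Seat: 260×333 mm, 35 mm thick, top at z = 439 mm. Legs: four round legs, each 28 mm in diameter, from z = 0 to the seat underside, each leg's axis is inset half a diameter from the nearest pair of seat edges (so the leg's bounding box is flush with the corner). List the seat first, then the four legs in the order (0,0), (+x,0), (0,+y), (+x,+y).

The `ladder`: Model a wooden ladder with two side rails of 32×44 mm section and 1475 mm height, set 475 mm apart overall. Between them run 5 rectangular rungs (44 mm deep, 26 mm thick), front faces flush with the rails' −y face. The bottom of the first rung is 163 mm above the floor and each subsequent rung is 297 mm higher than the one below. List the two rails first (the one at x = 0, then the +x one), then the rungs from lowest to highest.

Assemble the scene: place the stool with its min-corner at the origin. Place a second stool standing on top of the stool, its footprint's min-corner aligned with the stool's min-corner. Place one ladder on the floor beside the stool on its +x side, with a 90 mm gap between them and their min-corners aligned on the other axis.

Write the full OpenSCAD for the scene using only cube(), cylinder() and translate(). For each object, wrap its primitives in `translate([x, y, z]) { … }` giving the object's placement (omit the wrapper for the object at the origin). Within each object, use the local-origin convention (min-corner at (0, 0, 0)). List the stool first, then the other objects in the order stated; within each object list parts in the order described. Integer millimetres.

translate([0, 0, 366]) cube([317, 359, 34]);
translate([24, 24, 0]) cylinder(h = 366, r = 24);
translate([293, 24, 0]) cylinder(h = 366, r = 24);
translate([24, 335, 0]) cylinder(h = 366, r = 24);
translate([293, 335, 0]) cylinder(h = 366, r = 24);
translate([0, 0, 400]) {
  translate([0, 0, 404]) cube([260, 333, 35]);
  translate([14, 14, 0]) cylinder(h = 404, r = 14);
  translate([246, 14, 0]) cylinder(h = 404, r = 14);
  translate([14, 319, 0]) cylinder(h = 404, r = 14);
  translate([246, 319, 0]) cylinder(h = 404, r = 14);
}
translate([407, 0, 0]) {
  cube([32, 44, 1475]);
  translate([443, 0, 0]) cube([32, 44, 1475]);
  translate([32, 0, 163]) cube([411, 44, 26]);
  translate([32, 0, 460]) cube([411, 44, 26]);
  translate([32, 0, 757]) cube([411, 44, 26]);
  translate([32, 0, 1054]) cube([411, 44, 26]);
  translate([32, 0, 1351]) cube([411, 44, 26]);
}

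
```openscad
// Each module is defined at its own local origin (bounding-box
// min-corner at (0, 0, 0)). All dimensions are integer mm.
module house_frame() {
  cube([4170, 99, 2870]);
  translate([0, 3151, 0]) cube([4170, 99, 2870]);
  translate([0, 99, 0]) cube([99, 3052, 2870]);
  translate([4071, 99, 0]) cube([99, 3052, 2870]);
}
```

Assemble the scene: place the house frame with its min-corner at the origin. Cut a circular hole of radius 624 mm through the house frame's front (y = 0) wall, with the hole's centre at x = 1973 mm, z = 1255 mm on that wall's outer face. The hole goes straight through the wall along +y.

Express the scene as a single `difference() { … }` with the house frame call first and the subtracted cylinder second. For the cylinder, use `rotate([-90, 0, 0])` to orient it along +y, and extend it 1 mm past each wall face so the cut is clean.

difference() {
  house_frame();
  translate([1973, -1, 1255]) rotate([-90, 0, 0]) cylinder(h = 101, r = 624);
}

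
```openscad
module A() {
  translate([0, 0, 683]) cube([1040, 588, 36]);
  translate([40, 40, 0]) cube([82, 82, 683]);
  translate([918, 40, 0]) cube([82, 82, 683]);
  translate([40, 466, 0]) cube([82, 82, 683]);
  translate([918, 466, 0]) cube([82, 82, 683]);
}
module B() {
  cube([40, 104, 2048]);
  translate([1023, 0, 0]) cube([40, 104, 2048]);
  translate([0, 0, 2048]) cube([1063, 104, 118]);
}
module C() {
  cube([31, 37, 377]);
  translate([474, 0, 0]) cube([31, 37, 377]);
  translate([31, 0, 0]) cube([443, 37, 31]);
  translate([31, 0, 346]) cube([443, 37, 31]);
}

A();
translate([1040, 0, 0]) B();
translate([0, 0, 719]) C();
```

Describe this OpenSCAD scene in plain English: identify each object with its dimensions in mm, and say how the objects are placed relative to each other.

A is a table: top 1040 mm (x) × 588 mm (y), 36 mm thick, upper face at z = 719 mm, on four 82×82 mm square legs, each inset 40 mm from the nearest pair of top edges, running from z = 0 to the bottom of the top.

B is a rectangular door frame: two vertical jambs of 40×104 mm section, 2048 mm tall, with a clear opening 983 mm wide between their inner faces. A header 118 mm tall and 104 mm deep lies on top of the jambs and spans the full outside width.

C is a rectangular picture frame lying in the x–z plane (depth along y). The opening is 443 mm wide (x) by 315 mm tall (z), surrounded by a border 31 mm wide on all four sides. The frame is 37 mm deep and is made of two full-height vertical stiles with two horizontal rails fitted between them.

The door frame is against the table's +x side, with their −y faces flush. The picture frame is on top of the table.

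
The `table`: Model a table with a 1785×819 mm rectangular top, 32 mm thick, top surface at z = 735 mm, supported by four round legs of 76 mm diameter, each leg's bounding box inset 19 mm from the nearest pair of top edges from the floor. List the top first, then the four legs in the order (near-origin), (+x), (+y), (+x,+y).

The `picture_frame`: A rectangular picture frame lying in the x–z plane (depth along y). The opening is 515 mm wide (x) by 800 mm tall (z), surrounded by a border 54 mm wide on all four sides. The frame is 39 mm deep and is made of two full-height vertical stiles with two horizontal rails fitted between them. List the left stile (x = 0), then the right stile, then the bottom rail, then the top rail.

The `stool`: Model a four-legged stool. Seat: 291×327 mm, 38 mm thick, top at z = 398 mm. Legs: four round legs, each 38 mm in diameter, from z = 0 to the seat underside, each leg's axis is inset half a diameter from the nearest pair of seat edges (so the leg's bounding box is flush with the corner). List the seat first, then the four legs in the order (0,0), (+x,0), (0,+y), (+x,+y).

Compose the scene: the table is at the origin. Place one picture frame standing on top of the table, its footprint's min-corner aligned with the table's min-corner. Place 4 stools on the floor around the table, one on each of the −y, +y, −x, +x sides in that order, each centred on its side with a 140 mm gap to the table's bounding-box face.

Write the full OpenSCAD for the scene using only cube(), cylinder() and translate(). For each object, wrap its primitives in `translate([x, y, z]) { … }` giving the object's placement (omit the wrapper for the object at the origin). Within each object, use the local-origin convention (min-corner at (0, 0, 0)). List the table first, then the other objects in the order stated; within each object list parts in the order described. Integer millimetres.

translate([0, 0, 703]) cube([1785, 819, 32]);
translate([57, 57, 0]) cylinder(h = 703, r = 38);
translate([1728, 57, 0]) cylinder(h = 703, r = 38);
translate([57, 762, 0]) cylinder(h = 703, r = 38);
translate([1728, 762, 0]) cylinder(h = 703, r = 38);
translate([0, 0, 735]) {
  cube([54, 39, 908]);
  translate([569, 0, 0]) cube([54, 39, 908]);
  translate([54, 0, 0]) cube([515, 39, 54]);
  translate([54, 0, 854]) cube([515, 39, 54]);
}
translate([747, -467, 0]) {
  translate([0, 0, 360]) cube([291, 327, 38]);
  translate([19, 19, 0]) cylinder(h = 360, r = 19);
  translate([272, 19, 0]) cylinder(h = 360, r = 19);
  translate([19, 308, 0]) cylinder(h = 360, r = 19);
  translate([272, 308, 0]) cylinder(h = 360, r = 19);
}
translate([747, 959, 0]) {
  translate([0, 0, 360]) cube([291, 327, 38]);
  translate([19, 19, 0]) cylinder(h = 360, r = 19);
  translate([272, 19, 0]) cylinder(h = 360, r = 19);
  translate([19, 308, 0]) cylinder(h = 360, r = 19);
  translate([272, 308, 0]) cylinder(h = 360, r = 19);
}
translate([-431, 246, 0]) {
  translate([0, 0, 360]) cube([291, 327, 38]);
  translate([19, 19, 0]) cylinder(h = 360, r = 19);
  translate([272, 19, 0]) cylinder(h = 360, r = 19);
  translate([19, 308, 0]) cylinder(h = 360, r = 19);
  translate([272, 308, 0]) cylinder(h = 360, r = 19);
}
translate([1925, 246, 0]) {
  translate([0, 0, 360]) cube([291, 327, 38]);
  translate([19, 19, 0]) cylinder(h = 360, r = 19);
  translate([272, 19, 0]) cylinder(h = 360, r = 19);
  translate([19, 308, 0]) cylinder(h = 360, r = 19);
  translate([272, 308, 0]) cylinder(h = 360, r = 19);
}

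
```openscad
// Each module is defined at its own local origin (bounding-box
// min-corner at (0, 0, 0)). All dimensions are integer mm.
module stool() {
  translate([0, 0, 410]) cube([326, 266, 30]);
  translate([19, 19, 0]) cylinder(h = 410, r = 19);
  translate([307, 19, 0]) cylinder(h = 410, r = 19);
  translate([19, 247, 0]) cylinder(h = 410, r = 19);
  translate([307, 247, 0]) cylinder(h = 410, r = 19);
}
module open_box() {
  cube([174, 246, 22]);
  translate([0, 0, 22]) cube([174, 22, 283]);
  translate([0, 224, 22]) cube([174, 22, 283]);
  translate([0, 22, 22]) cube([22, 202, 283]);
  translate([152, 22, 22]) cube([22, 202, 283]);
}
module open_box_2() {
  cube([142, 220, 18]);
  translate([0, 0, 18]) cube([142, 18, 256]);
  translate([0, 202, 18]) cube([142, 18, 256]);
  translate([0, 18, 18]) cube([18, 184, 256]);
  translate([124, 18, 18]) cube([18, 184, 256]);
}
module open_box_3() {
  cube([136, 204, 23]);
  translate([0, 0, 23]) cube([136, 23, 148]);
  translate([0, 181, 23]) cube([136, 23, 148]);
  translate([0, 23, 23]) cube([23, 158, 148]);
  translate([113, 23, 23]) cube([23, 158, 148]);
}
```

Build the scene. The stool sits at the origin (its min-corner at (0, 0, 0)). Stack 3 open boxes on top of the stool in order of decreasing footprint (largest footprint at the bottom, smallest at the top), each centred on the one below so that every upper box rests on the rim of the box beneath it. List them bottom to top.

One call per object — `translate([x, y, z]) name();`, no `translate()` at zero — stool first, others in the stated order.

stool();
translate([76, 10, 440]) open_box();
translate([92, 23, 745]) open_box_2();
translate([95, 31, 1019]) open_box_3();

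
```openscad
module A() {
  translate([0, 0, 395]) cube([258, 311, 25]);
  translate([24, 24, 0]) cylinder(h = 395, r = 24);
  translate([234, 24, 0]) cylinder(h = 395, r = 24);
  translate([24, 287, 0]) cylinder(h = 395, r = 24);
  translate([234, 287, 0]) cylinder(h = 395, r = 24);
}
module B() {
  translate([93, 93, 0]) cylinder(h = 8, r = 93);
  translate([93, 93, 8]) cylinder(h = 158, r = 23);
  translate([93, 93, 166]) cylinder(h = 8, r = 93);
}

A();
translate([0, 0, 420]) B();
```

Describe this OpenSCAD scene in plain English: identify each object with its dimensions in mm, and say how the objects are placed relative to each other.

A is a simple wooden stool: a rectangular seat 258 mm (x) by 311 mm (y), 25 mm thick, top face at z = 420 mm, on four round legs, each 48 mm in diameter. The legs rest on z = 0, each leg's axis is inset half a diameter from the nearest pair of seat edges (so the leg's bounding box is flush with the corner).

B is a spool: two coaxial disc flanges of radius 93 mm and thickness 8 mm, joined by a core cylinder of radius 23 mm and height 158 mm. The lower flange rests on z = 0 and the three cylinders share a vertical axis.

The spool is on top of the stool.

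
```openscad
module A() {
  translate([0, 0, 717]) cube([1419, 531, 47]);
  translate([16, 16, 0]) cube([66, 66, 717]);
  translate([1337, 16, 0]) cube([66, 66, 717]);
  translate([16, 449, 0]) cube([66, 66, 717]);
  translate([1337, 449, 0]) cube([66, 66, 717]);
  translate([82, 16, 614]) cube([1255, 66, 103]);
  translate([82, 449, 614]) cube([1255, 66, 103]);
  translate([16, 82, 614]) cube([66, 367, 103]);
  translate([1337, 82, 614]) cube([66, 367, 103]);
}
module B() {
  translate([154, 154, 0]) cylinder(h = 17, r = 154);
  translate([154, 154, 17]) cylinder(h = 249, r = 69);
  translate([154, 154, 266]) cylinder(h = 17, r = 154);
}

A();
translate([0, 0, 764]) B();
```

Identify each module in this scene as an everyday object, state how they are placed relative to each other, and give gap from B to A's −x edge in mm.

A is a table. B is a spool. The spool is on top of the table. The gap from the spool to the table's −x edge is 0 mm.

The spool's min-x is at 0; the table's min-x is 0; gap = 0 mm.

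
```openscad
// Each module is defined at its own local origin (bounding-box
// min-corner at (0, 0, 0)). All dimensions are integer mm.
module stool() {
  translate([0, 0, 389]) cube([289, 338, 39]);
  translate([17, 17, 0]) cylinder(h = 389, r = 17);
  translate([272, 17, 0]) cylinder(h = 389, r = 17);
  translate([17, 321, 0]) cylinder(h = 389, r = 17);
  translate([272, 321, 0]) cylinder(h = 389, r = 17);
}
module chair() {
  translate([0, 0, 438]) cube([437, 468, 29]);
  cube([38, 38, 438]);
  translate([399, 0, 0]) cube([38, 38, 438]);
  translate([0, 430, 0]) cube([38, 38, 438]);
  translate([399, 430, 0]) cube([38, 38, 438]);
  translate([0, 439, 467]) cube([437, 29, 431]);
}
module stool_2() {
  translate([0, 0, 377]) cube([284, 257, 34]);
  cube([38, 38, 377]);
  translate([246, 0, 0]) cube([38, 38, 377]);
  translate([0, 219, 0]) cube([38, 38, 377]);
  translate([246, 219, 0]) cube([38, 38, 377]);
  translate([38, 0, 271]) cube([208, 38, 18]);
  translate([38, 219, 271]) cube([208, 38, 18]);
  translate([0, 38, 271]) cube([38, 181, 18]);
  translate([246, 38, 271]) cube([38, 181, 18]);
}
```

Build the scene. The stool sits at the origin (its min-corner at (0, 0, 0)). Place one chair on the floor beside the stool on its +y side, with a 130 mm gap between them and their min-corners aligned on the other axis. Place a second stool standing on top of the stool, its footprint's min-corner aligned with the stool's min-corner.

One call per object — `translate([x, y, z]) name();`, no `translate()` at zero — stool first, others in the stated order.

stool();
translate([0, 468, 0]) chair();
translate([0, 0, 428]) stool_2();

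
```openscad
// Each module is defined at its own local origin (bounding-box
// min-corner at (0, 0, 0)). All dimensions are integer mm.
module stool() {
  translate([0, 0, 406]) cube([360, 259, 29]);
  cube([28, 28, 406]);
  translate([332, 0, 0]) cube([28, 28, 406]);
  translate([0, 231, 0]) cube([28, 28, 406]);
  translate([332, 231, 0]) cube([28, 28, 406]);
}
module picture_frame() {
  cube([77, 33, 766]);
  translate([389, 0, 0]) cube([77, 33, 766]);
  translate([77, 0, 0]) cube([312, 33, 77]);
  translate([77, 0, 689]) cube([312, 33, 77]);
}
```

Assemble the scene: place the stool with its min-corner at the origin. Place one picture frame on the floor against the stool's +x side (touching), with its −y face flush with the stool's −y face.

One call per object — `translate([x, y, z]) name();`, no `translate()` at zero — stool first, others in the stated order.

stool();
translate([360, 0, 0]) picture_frame();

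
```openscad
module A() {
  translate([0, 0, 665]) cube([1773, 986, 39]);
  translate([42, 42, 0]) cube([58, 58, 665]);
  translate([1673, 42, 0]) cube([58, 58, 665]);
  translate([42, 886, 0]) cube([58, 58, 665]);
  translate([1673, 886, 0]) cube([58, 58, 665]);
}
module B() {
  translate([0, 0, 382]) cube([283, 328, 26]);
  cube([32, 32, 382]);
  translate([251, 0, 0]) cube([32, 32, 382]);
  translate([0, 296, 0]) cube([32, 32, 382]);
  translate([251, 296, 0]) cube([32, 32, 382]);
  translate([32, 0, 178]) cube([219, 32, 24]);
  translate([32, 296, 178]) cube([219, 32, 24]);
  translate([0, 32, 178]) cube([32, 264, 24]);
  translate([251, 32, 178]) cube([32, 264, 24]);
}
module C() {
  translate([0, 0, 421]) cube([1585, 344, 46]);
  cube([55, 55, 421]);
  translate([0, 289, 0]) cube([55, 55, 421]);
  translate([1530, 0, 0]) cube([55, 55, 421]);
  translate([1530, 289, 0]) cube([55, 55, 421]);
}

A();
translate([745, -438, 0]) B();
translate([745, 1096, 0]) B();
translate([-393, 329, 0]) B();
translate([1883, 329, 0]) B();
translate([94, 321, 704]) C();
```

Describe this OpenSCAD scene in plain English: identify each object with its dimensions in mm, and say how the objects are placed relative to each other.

A is a table with a 1773×986 mm rectangular top, 39 mm thick, top surface at z = 704 mm, supported by four 58×58 mm square legs, each inset 42 mm from the nearest pair of top edges, running from the floor.

B is a four-legged stool. The seat is a 283×328×26 mm slab whose top surface is at z = 408 mm; four square legs, each 32×32 mm in cross-section, run from the floor (z = 0) to the underside of the seat, each flush with a corner of the seat. Four stretchers, 32 mm wide and 24 mm tall, connect adjacent legs with their undersides at z = 178 mm, each running between the inner faces of the legs it joins and aligned with the legs' outer faces on the other axis.

C is a long wooden bench with a 1585 mm (x) × 344 mm (y) seat, 46 mm thick, its top surface 467 mm above the floor. Four 55 mm square legs at the seat corners, flush with the edges, run from z = 0 to the seat underside.

Four stools sit around the table at the −y, +y, −x, +x sides. The bench is on top of the table, centred.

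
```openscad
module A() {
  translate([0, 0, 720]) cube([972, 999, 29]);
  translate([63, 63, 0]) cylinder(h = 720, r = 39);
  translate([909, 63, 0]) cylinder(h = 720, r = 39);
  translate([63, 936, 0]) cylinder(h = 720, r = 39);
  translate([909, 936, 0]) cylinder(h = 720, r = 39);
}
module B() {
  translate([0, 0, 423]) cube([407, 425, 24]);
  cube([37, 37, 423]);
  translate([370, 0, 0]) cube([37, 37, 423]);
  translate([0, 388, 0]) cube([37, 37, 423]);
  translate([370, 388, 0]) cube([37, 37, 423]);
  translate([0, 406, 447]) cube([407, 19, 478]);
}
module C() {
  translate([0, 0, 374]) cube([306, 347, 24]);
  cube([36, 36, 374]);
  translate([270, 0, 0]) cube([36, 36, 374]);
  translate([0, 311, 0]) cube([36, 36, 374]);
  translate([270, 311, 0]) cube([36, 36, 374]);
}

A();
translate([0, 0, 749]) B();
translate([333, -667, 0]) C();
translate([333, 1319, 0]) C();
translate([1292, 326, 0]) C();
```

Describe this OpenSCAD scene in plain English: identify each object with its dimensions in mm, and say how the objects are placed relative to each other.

A is a table with a 972×999 mm rectangular top, 29 mm thick, top surface at z = 749 mm, supported by four round legs of 78 mm diameter, each leg's bounding box inset 24 mm from the nearest pair of top edges, running from the floor.

B is a chair. The seat is a 407×425×24 mm slab with its top at z = 447 mm, on four 37×37 mm corner legs (flush with the seat edges, standing on z = 0). A flat backrest 19 mm thick, 478 mm tall, spans the full seat width and rises from the seat top along its +y edge, rear face flush with the rear of the seat.

C is a four-legged stool. The seat is a 306×347×24 mm slab whose top surface is at z = 398 mm; four square legs, each 36×36 mm in cross-section, run from the floor (z = 0) to the underside of the seat, each flush with a corner of the seat.

The chair is on top of the table. Three stools sit around the table at the −y, +y, +x sides.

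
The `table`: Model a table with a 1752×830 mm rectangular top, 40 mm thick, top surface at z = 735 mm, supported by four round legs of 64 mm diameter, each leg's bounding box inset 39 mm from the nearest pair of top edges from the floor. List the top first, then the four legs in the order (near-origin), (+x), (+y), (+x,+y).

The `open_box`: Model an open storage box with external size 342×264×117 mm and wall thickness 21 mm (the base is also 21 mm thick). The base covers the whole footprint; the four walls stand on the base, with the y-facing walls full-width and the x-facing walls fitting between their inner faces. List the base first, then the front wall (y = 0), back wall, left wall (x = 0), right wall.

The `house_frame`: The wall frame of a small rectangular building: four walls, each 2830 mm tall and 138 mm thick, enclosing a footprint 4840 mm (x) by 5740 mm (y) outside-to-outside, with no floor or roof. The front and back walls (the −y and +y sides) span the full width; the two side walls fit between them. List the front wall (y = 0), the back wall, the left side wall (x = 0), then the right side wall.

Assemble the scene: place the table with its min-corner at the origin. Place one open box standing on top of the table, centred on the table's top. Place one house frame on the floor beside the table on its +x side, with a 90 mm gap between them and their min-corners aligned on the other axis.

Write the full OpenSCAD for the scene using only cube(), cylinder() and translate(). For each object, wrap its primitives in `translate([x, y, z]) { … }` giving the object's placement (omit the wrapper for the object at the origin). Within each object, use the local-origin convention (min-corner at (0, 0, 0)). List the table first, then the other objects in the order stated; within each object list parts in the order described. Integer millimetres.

translate([0, 0, 695]) cube([1752, 830, 40]);
translate([71, 71, 0]) cylinder(h = 695, r = 32);
translate([1681, 71, 0]) cylinder(h = 695, r = 32);
translate([71, 759, 0]) cylinder(h = 695, r = 32);
translate([1681, 759, 0]) cylinder(h = 695, r = 32);
translate([705, 283, 735]) {
  cube([342, 264, 21]);
  translate([0, 0, 21]) cube([342, 21, 96]);
  translate([0, 243, 21]) cube([342, 21, 96]);
  translate([0, 21, 21]) cube([21, 222, 96]);
  translate([321, 21, 21]) cube([21, 222, 96]);
}
translate([1842, 0, 0]) {
  cube([4840, 138, 2830]);
  translate([0, 5602, 0]) cube([4840, 138, 2830]);
  translate([0, 138, 0]) cube([138, 5464, 2830]);
  translate([4702, 138, 0]) cube([138, 5464, 2830]);
}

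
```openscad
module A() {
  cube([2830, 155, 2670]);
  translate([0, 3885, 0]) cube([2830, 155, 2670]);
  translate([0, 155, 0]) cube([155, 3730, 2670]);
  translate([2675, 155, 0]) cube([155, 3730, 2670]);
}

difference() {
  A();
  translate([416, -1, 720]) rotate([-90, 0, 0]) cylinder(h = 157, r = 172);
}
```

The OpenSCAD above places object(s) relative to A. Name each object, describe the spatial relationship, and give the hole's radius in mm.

The subtracted cylinder has r = 172 mm.

A is a house frame. The house frame has a circular hole through its front wall. The hole's radius is 172 mm.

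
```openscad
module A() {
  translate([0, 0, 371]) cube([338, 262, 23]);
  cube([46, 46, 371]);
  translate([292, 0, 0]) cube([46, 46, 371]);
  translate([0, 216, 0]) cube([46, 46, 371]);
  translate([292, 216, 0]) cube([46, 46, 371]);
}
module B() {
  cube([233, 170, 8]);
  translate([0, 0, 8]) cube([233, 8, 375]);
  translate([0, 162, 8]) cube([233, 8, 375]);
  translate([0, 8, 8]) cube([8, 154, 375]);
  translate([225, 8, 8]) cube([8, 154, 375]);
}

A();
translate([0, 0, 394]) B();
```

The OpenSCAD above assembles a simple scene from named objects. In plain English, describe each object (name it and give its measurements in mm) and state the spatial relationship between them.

A is a simple wooden stool: a rectangular seat 338 mm (x) by 262 mm (y), 23 mm thick, top face at z = 394 mm, on four square legs, each 46×46 mm in cross-section. The legs rest on z = 0, each flush with a corner of the seat.

B is an open-topped rectangular box: outside dimensions 233×170×383 mm, with a uniform wall and base thickness of 8 mm. The base is a full 233×170 slab on the floor; four walls sit on top of the base. The front and back walls (the −y and +y sides) span the full width; the two side walls fit between them.

The open box is on top of the stool.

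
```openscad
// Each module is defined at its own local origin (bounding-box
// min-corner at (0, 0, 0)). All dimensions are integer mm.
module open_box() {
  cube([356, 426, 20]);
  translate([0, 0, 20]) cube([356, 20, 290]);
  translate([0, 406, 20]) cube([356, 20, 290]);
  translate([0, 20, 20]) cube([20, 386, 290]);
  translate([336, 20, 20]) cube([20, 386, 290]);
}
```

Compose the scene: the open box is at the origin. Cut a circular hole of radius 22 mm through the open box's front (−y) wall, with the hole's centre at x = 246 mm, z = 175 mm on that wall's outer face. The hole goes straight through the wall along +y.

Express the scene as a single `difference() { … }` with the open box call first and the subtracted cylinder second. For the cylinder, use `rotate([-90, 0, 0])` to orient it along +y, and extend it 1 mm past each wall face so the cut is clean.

difference() {
  open_box();
  translate([246, -1, 175]) rotate([-90, 0, 0]) cylinder(h = 22, r = 22);
}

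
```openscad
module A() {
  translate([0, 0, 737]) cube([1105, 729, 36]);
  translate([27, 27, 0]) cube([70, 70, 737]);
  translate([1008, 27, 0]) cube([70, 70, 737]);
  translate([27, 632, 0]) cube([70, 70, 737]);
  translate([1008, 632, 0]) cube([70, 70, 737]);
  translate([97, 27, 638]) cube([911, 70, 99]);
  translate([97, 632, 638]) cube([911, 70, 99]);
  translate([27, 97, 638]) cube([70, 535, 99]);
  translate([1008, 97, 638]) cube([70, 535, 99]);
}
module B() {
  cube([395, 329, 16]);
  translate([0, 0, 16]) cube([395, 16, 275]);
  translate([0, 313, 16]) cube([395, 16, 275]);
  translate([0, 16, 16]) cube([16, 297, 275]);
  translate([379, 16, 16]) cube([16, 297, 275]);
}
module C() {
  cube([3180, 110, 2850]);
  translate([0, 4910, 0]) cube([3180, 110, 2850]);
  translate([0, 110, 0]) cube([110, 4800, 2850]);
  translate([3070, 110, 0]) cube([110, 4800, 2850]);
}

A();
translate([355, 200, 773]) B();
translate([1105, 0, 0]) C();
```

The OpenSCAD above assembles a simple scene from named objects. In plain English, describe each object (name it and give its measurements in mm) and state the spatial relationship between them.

A is a rectangular dining table. The top is 1105×729×36 mm with its upper surface at z = 773 mm. It stands on four 70×70 mm square legs, each inset 27 mm from the nearest pair of top edges, running from the floor to the underside of the top. Four apron rails, 70 mm thick and 99 mm tall, run between adjacent legs with their top edges flush with the underside of the top and their outer faces flush with the legs' outer faces.

B is an open-topped rectangular box: outside dimensions 395×329×291 mm, with a uniform wall and base thickness of 16 mm. The base is a full 395×329 slab on the floor; four walls sit on top of the base. The front and back walls (the −y and +y sides) span the full width; the two side walls fit between them.

C is the wall frame of a small rectangular building: four walls, each 2850 mm tall and 110 mm thick, enclosing a footprint 3180 mm (x) by 5020 mm (y) outside-to-outside, with no floor or roof. The front and back walls (the −y and +y sides) span the full width; the two side walls fit between them.

The open box is on top of the table, centred. The house frame is against the table's +x side, with their −y faces flush.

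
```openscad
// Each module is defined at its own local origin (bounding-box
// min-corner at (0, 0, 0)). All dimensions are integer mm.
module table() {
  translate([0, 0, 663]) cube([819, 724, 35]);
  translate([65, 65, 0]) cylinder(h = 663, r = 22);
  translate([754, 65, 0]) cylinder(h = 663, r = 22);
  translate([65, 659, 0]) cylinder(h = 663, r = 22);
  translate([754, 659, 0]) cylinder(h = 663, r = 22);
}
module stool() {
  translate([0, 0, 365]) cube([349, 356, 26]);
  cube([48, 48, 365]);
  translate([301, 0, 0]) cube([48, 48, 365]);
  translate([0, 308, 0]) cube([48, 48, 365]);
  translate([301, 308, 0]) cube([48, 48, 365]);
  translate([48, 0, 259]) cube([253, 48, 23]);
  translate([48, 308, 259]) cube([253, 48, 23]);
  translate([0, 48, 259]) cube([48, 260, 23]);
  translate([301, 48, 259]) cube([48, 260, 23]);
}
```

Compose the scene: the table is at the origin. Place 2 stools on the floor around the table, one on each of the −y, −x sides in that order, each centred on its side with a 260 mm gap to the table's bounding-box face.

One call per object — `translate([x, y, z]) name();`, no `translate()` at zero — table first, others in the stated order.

table();
translate([235, -616, 0]) stool();
translate([-609, 184, 0]) stool();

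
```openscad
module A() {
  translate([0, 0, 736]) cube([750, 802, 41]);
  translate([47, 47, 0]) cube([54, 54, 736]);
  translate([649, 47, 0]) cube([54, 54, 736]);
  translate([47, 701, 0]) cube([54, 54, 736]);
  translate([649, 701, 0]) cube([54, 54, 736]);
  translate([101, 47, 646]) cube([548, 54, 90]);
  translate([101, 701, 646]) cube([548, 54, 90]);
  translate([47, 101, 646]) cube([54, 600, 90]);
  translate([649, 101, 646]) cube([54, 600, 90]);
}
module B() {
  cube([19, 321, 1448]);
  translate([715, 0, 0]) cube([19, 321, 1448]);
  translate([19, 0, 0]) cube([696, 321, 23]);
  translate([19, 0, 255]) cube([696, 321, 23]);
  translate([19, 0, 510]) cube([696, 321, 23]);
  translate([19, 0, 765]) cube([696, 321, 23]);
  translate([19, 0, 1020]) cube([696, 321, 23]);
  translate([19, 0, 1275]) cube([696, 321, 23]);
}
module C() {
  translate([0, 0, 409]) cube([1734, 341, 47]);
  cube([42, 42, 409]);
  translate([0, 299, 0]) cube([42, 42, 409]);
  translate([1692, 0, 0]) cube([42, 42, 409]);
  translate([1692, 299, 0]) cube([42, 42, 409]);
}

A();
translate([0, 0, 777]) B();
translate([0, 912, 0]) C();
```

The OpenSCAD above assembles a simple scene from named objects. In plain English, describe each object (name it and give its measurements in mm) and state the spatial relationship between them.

A is a table with a 750×802 mm rectangular top, 41 mm thick, top surface at z = 777 mm, supported by four 54×54 mm square legs, each inset 47 mm from the nearest pair of top edges, running from the floor. Four apron rails, 54 mm thick and 90 mm tall, run between adjacent legs with their top edges flush with the underside of the top and their outer faces flush with the legs' outer faces.

B is a bookshelf 734 mm wide overall, 321 mm deep and 1448 mm tall. The two sides are 19 mm thick vertical panels. 6 horizontal shelves of 23 mm thickness span between the inner faces of the sides; the lowest shelf sits on the floor and shelves are stacked with a clear vertical gap of 232 mm between each pair.

C is a long wooden bench with a 1734 mm (x) × 341 mm (y) seat, 47 mm thick, its top surface 456 mm above the floor. Four 42 mm square legs at the seat corners, flush with the edges, run from z = 0 to the seat underside.

The bookshelf is on top of the table. The bench is on the floor beside the table on its +y side.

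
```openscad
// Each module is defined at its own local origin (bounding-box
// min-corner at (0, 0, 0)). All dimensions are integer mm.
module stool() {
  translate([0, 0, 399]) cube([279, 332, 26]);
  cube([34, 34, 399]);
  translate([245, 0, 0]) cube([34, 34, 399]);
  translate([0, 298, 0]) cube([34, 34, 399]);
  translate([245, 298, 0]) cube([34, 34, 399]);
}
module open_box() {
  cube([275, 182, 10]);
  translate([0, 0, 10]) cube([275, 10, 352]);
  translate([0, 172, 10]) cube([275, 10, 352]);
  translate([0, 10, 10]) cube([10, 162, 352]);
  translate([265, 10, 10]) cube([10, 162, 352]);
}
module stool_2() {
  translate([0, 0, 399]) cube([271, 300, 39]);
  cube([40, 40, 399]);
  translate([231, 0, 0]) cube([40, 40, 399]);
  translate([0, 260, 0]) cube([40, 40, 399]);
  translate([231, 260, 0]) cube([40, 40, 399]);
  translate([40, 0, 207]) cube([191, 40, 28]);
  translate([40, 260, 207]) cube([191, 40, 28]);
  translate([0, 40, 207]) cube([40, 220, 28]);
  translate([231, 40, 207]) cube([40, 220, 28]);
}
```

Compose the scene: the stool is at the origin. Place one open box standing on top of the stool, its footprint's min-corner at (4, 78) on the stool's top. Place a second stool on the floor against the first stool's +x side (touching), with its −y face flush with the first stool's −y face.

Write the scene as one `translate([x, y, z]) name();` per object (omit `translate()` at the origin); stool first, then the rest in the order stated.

stool();
translate([4, 78, 425]) open_box();
translate([279, 0, 0]) stool_2();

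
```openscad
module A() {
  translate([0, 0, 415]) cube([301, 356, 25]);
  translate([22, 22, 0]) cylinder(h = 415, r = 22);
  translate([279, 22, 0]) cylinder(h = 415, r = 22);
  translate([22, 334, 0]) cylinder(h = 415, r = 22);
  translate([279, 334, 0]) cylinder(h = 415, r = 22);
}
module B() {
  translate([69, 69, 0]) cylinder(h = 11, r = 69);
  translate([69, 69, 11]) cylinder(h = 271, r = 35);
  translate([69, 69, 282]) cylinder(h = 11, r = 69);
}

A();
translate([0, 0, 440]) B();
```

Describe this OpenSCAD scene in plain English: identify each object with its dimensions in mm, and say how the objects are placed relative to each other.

A is a four-legged stool. The seat is 301×356 mm, 25 mm thick, top at z = 440 mm. It stands on four round legs, each 44 mm in diameter, from z = 0 to the seat underside, each leg's axis is inset half a diameter from the nearest pair of seat edges (so the leg's bounding box is flush with the corner).

B is a spool: two coaxial disc flanges of radius 69 mm and thickness 11 mm, joined by a core cylinder of radius 35 mm and height 271 mm. The lower flange rests on z = 0 and the three cylinders share a vertical axis.

The spool is on top of the stool.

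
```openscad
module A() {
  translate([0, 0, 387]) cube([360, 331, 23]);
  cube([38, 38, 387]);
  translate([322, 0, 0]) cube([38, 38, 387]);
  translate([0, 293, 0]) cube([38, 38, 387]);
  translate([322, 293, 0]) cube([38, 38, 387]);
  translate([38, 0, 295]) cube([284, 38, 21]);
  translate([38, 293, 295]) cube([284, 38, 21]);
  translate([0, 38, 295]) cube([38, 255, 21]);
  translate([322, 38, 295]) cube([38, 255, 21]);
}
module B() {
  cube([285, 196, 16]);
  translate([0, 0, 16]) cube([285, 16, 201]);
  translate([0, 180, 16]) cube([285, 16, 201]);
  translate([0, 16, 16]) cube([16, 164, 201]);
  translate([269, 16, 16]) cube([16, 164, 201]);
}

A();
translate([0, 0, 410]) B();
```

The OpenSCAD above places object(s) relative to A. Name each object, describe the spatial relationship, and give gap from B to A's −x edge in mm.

The open box's min-x is at 0; the stool's min-x is 0; gap = 0 mm.

A is a stool. B is an open box. The open box is on top of the stool. The gap from the open box to the stool's −x edge is 0 mm.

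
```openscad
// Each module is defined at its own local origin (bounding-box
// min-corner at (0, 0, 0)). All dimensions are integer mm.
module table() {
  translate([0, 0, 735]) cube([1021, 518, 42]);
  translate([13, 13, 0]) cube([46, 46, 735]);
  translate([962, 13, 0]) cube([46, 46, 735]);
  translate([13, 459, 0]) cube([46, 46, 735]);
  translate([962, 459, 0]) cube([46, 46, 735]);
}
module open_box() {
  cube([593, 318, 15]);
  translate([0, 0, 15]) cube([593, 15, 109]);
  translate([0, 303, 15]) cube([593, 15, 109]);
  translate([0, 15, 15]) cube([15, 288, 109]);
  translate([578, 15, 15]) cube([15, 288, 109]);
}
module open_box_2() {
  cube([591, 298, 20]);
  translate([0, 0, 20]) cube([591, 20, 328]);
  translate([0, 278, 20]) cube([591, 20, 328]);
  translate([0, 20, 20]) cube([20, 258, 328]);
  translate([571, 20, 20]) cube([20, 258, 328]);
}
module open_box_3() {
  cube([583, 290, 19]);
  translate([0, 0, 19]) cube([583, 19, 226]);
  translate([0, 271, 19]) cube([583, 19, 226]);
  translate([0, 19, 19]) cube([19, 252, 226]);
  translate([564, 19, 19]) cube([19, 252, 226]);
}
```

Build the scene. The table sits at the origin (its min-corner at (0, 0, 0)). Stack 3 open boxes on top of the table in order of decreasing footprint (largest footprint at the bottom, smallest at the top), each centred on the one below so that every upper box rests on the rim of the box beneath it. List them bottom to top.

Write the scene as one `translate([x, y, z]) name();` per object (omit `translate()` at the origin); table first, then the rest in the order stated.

table();
translate([214, 100, 777]) open_box();
translate([215, 110, 901]) open_box_2();
translate([219, 114, 1249]) open_box_3();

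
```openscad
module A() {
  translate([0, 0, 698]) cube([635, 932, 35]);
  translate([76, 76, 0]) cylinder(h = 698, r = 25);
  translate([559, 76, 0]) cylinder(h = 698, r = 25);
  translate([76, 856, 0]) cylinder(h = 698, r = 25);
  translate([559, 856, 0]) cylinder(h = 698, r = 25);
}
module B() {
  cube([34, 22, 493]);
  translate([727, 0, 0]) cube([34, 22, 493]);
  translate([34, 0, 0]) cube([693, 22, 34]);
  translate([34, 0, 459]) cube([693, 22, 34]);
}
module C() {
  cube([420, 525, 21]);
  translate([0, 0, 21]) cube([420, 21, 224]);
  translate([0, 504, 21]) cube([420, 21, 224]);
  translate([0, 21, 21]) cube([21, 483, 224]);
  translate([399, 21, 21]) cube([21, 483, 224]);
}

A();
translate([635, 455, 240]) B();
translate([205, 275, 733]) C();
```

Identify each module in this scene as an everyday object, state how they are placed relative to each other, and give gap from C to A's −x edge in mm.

A is a table. B is a picture frame. C is an open box. The picture frame is beside the table with their tops flush at z = 733. The open box is on top of the table. The gap from the open box to the table's −x edge is 205 mm.

The open box's min-x is at 205; the table's min-x is 0; gap = 205 mm.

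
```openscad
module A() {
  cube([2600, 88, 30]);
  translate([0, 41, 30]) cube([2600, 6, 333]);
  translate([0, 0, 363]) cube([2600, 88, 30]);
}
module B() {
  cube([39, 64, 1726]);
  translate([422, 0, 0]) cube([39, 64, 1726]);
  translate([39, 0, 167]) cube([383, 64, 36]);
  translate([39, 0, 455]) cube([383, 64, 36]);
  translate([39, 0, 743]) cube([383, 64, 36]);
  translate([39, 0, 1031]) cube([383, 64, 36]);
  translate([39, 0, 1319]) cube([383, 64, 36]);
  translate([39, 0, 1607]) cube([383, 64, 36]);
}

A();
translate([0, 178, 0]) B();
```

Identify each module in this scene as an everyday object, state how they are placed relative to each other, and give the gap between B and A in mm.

A is an I-beam. B is a ladder. The ladder is on the floor beside the I-beam on its +y side. The gap between the ladder and the I-beam is 90 mm.

The ladder's nearest face is 90 mm from the I-beam's +y face.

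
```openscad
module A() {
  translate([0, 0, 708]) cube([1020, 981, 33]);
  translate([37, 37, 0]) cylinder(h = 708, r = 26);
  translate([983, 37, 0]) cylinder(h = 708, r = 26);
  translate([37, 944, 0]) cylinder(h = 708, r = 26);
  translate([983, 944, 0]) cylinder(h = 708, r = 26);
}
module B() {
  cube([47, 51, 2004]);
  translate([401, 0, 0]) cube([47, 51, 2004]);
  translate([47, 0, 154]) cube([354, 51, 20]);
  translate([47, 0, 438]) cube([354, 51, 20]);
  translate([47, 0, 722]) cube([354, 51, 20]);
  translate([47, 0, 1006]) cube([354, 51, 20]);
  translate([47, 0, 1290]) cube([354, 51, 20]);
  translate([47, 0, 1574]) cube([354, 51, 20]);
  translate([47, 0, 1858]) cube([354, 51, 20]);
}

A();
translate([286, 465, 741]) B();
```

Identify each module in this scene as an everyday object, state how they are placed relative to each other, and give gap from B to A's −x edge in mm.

The ladder's min-x is at 286; the table's min-x is 0; gap = 286 mm.

A is a table. B is a ladder. The ladder is on top of the table, centred. The gap from the ladder to the table's −x edge is 286 mm.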